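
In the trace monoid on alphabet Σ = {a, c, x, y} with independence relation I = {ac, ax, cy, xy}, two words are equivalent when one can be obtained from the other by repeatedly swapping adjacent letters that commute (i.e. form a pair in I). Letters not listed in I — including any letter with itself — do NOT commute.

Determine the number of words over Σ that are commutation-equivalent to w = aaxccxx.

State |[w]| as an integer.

#0=a has no predecessor
#1=a depends on [0:a]
#2=x has no predecessor
#3=c depends on [2:x]
#4=c depends on [3:c]
#5=x depends on [4:c]
#6=x depends on [5:x]
sources: [0:a, 2:x]
N(rest) = Σ N(rest − s) over sources s of rest; N(one piece) = 1:
  size 1 → [1]=1  [6]=1
  size 2 → [0,1]=1  [1,6]=2  [5,6]=1
  size 3 → [0,1,6]=3  [1,5,6]=3  [4,5,6]=1
  size 4 → [0,1,5,6]=6  [1,4,5,6]=4  [3,4,5,6]=1
  size 5 → [0,1,4,5,6]=10  [1,3,4,5,6]=5  [2,3,4,5,6]=1
  first=0(a) contributes 6
  first=2(x) contributes 15
|[w]| = 21

21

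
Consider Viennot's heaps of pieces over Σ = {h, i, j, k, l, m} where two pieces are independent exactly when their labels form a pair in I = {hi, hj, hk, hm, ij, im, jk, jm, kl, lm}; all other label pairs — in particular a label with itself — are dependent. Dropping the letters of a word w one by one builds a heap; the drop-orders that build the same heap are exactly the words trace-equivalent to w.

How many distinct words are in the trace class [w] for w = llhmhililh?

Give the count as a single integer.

#0=l has no predecessor
#1=l depends on [0:l]
#2=h depends on [1:l]
#3=m has no predecessor
#4=h depends on [2:h]
#5=i depends on [1:l]
#6=l depends on [4:h, 5:i]
#7=i depends on [6:l]
#8=l depends on [7:i]
#9=h depends on [8:l]
sources: [0:l, 3:m]
N(rest) = Σ N(rest − s) over sources s of rest; N(one piece) = 1:
  size 1 → [3]=1  [9]=1
  size 2 → [3,9]=2  [8,9]=1
  size 3 → [3,8,9]=3  [7,8,9]=1
  size 4 → [3,7,8,9]=4  [6,7,8,9]=1
  size 5 → [3,6,7,8,9]=5  [4,6,7,8,9]=1  [5,6,7,8,9]=1
  size 6 → [2,4,6,7,8,9]=1  [3,4,6,7,8,9]=6  [3,5,6,7,8,9]=6  [4,5,6,7,8,9]=2
  size 7 → [2,3,4,6,7,8,9]=7  [2,4,5,6,7,8,9]=3  [3,4,5,6,7,8,9]=14
  size 8 → [1,2,4,5,6,7,8,9]=3  [2,3,4,5,6,7,8,9]=24
  first=0(l) contributes 27
  first=3(m) contributes 3
|[w]| = 30

30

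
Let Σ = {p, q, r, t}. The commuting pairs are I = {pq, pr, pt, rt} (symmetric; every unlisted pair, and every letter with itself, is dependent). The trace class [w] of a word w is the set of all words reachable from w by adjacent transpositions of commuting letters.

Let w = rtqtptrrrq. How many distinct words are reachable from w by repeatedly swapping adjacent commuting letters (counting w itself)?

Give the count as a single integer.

200

0(r) covers ∅
1(t) covers ∅
2(q) covers 0:r, 1:t
3(t) covers 2:q
4(p) covers ∅
5(t) covers 3:t
6(r) covers 2:q
7(r) covers 6:r
8(r) covers 7:r
9(q) covers 5:t, 8:r
floor of heap: 0:r, 1:t, 4:p
completions by unplaced set U, small U first (add the entries for U minus each lowest piece of U):
  |U|=1: {4}:1  {9}:1
  |U|=2: {4,9}:2  {5,9}:1  {8,9}:1
  |U|=3: {3,5,9}:1  {4,5,9}:3  {4,8,9}:3  {5,8,9}:2  {7,8,9}:1
  |U|=4: {3,4,5,9}:4  {3,5,8,9}:3  {4,5,8,9}:8  {4,7,8,9}:4  {5,7,8,9}:3  {6,7,8,9}:1
  |U|=5: {3,4,5,8,9}:15  {3,5,7,8,9}:6  {4,5,7,8,9}:15  {4,6,7,8,9}:5  {5,6,7,8,9}:4
  |U|=6: {3,4,5,7,8,9}:36  {3,5,6,7,8,9}:10  {4,5,6,7,8,9}:24
  |U|=7: {2,3,5,6,7,8,9}:10  {3,4,5,6,7,8,9}:70
  |U|=8: {0,2,3,5,6,7,8,9}:10  {1,2,3,5,6,7,8,9}:10  {2,3,4,5,6,7,8,9}:80
  start at 0(r): 90
  start at 1(t): 90
  start at 4(p): 20
sum over floor = 200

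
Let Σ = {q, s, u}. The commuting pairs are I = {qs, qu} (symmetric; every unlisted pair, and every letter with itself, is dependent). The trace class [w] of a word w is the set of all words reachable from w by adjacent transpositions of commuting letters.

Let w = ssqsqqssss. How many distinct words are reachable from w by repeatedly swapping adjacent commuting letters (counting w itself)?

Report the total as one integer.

120

#0=s has no predecessor
#1=s depends on [0:s]
#2=q has no predecessor
#3=s depends on [1:s]
#4=q depends on [2:q]
#5=q depends on [4:q]
#6=s depends on [3:s]
#7=s depends on [6:s]
#8=s depends on [7:s]
#9=s depends on [8:s]
sources: [0:s, 2:q]
N(rest) = Σ N(rest − s) over sources s of rest; N(one piece) = 1:
  size 1 → [5]=1  [9]=1
  size 2 → [4,5]=1  [5,9]=2  [8,9]=1
  size 3 → [2,4,5]=1  [4,5,9]=3  [5,8,9]=3  [7,8,9]=1
  size 4 → [2,4,5,9]=4  [4,5,8,9]=6  [5,7,8,9]=4  [6,7,8,9]=1
  size 5 → [2,4,5,8,9]=10  [3,6,7,8,9]=1  [4,5,7,8,9]=10  [5,6,7,8,9]=5
  size 6 → [1,3,6,7,8,9]=1  [2,4,5,7,8,9]=20  [3,5,6,7,8,9]=6  [4,5,6,7,8,9]=15
  size 7 → [0,1,3,6,7,8,9]=1  [1,3,5,6,7,8,9]=7  [2,4,5,6,7,8,9]=35  [3,4,5,6,7,8,9]=21
  size 8 → [0,1,3,5,6,7,8,9]=8  [1,3,4,5,6,7,8,9]=28  [2,3,4,5,6,7,8,9]=56
  first=0(s) contributes 84
  first=2(q) contributes 36
|[w]| = 120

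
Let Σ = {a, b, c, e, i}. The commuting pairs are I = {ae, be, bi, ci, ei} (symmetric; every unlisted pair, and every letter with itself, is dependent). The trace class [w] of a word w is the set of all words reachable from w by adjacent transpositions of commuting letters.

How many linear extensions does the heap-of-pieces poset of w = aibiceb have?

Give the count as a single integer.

30

piece 0:a — minimal
piece 1:i rests on {0:a}
piece 2:b rests on {0:a}
piece 3:i rests on {1:i}
piece 4:c rests on {2:b}
piece 5:e rests on {4:c}
piece 6:b rests on {4:c}
minimal pieces: {0:a}
ways to finish when only these pieces remain (= sum over removing one remaining piece with nothing left below it):
  1 left: {3}→1  {5}→1  {6}→1
  2 left: {1,3}→1  {3,5}→2  {3,6}→2  {5,6}→2
  3 left: {1,3,5}→3  {1,3,6}→3  {3,5,6}→6  {4,5,6}→2
  4 left: {1,3,5,6}→12  {2,4,5,6}→2  {3,4,5,6}→8
  5 left: {1,3,4,5,6}→20  {2,3,4,5,6}→10
  placing 0:a first → 30 extensions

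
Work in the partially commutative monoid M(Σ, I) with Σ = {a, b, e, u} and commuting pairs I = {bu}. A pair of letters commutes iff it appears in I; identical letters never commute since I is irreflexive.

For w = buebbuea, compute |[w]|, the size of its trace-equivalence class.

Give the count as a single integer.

6

drop 0:b onto floor
drop 1:u onto floor
drop 2:e onto {0:b, 1:u}
drop 3:b onto {2:e}
drop 4:b onto {3:b}
drop 5:u onto {2:e}
drop 6:e onto {4:b, 5:u}
drop 7:a onto {6:e}
ground layer = {0:b, 1:u}
drop-orders for the pieces not yet dropped (sum over which currently-grounded one goes next):
  1 to go: {7} 1
  2 to go: {6,7} 1
  3 to go: {4,6,7} 1  {5,6,7} 1
  4 to go: {3,4,6,7} 1  {4,5,6,7} 2
  5 to go: {3,4,5,6,7} 3
  6 to go: {2,3,4,5,6,7} 3
  if 0:b drops first: 3 orders
  if 1:u drops first: 3 orders
heap linearizations: 6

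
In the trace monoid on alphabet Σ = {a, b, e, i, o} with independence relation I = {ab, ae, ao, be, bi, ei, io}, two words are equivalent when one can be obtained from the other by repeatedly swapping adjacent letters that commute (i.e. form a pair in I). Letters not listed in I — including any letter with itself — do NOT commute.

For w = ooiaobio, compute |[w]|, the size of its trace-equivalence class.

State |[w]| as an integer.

#0=o has no predecessor
#1=o depends on [0:o]
#2=i has no predecessor
#3=a depends on [2:i]
#4=o depends on [1:o]
#5=b depends on [4:o]
#6=i depends on [3:a]
#7=o depends on [5:b]
sources: [0:o, 2:i]
N(rest) = Σ N(rest − s) over sources s of rest; N(one piece) = 1:
  size 1 → [6]=1  [7]=1
  size 2 → [3,6]=1  [5,7]=1  [6,7]=2
  size 3 → [2,3,6]=1  [3,6,7]=3  [4,5,7]=1  [5,6,7]=3
  size 4 → [1,4,5,7]=1  [2,3,6,7]=4  [3,5,6,7]=6  [4,5,6,7]=4
  size 5 → [0,1,4,5,7]=1  [1,4,5,6,7]=5  [2,3,5,6,7]=10  [3,4,5,6,7]=10
  size 6 → [0,1,4,5,6,7]=6  [1,3,4,5,6,7]=15  [2,3,4,5,6,7]=20
  first=0(o) contributes 35
  first=2(i) contributes 21
|[w]| = 56

56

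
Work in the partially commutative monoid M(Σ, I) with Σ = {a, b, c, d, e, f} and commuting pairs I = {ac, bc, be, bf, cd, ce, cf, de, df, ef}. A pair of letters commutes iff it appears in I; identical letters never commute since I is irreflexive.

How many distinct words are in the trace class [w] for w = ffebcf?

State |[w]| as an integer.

0(f) covers ∅
1(f) covers 0:f
2(e) covers ∅
3(b) covers ∅
4(c) covers ∅
5(f) covers 1:f
floor of heap: 0:f, 2:e, 3:b, 4:c
completions by unplaced set U, small U first (add the entries for U minus each lowest piece of U):
  |U|=1: {2}:1  {3}:1  {4}:1  {5}:1
  |U|=2: {1,5}:1  {2,3}:2  {2,4}:2  {2,5}:2  {3,4}:2  {3,5}:2  {4,5}:2
  |U|=3: {0,1,5}:1  {1,2,5}:3  {1,3,5}:3  {1,4,5}:3  {2,3,4}:6  {2,3,5}:6  {2,4,5}:6  {3,4,5}:6
  |U|=4: {0,1,2,5}:4  {0,1,3,5}:4  {0,1,4,5}:4  {1,2,3,5}:12  {1,2,4,5}:12  {1,3,4,5}:12  {2,3,4,5}:24
  start at 0(f): 60
  start at 2(e): 20
  start at 3(b): 20
  start at 4(c): 20
sum over floor = 120

120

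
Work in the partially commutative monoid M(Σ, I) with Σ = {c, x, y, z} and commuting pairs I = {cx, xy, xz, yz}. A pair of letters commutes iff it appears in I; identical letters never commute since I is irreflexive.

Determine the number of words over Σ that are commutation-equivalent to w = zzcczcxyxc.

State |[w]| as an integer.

45

piece 0:z — minimal
piece 1:z rests on {0:z}
piece 2:c rests on {1:z}
piece 3:c rests on {2:c}
piece 4:z rests on {3:c}
piece 5:c rests on {4:z}
piece 6:x — minimal
piece 7:y rests on {5:c}
piece 8:x rests on {6:x}
piece 9:c rests on {7:y}
minimal pieces: {0:z, 6:x}
ways to finish when only these pieces remain (= sum over removing one remaining piece with nothing left below it):
  1 left: {8}→1  {9}→1
  2 left: {6,8}→1  {7,9}→1  {8,9}→2
  3 left: {5,7,9}→1  {6,8,9}→3  {7,8,9}→3
  4 left: {4,5,7,9}→1  {5,7,8,9}→4  {6,7,8,9}→6
  5 left: {3,4,5,7,9}→1  {4,5,7,8,9}→5  {5,6,7,8,9}→10
  6 left: {2,3,4,5,7,9}→1  {3,4,5,7,8,9}→6  {4,5,6,7,8,9}→15
  7 left: {1,2,3,4,5,7,9}→1  {2,3,4,5,7,8,9}→7  {3,4,5,6,7,8,9}→21
  8 left: {0,1,2,3,4,5,7,9}→1  {1,2,3,4,5,7,8,9}→8  {2,3,4,5,6,7,8,9}→28
  placing 0:z first → 36 extensions
  placing 6:x first → 9 extensions
total linear extensions = 45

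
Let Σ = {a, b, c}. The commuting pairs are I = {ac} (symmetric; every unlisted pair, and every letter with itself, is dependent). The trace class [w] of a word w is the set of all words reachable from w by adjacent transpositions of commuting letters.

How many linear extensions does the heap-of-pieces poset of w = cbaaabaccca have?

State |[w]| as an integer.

10

piece 0:c — minimal
piece 1:b rests on {0:c}
piece 2:a rests on {1:b}
piece 3:a rests on {2:a}
piece 4:a rests on {3:a}
piece 5:b rests on {4:a}
piece 6:a rests on {5:b}
piece 7:c rests on {5:b}
piece 8:c rests on {7:c}
piece 9:c rests on {8:c}
piece 10:a rests on {6:a}
minimal pieces: {0:c}
ways to finish when only these pieces remain (= sum over removing one remaining piece with nothing left below it):
  1 left: {9}→1  {10}→1
  2 left: {6,10}→1  {8,9}→1  {9,10}→2
  3 left: {6,9,10}→3  {7,8,9}→1  {8,9,10}→3
  4 left: {6,8,9,10}→6  {7,8,9,10}→4
  5 left: {6,7,8,9,10}→10
  6 left: {5,6,7,8,9,10}→10
  7 left: {4,5,6,7,8,9,10}→10
  8 left: {3,4,5,6,7,8,9,10}→10
  9 left: {2,3,4,5,6,7,8,9,10}→10
  placing 0:c first → 10 extensions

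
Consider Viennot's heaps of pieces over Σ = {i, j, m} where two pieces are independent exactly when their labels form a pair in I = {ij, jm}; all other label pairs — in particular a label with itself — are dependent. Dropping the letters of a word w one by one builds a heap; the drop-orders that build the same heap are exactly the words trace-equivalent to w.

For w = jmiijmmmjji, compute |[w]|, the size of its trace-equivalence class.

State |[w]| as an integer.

piece 0:j — minimal
piece 1:m — minimal
piece 2:i rests on {1:m}
piece 3:i rests on {2:i}
piece 4:j rests on {0:j}
piece 5:m rests on {3:i}
piece 6:m rests on {5:m}
piece 7:m rests on {6:m}
piece 8:j rests on {4:j}
piece 9:j rests on {8:j}
piece 10:i rests on {7:m}
minimal pieces: {0:j, 1:m}
ways to finish when only these pieces remain (= sum over removing one remaining piece with nothing left below it):
  1 left: {9}→1  {10}→1
  2 left: {7,10}→1  {8,9}→1  {9,10}→2
  3 left: {4,8,9}→1  {6,7,10}→1  {7,9,10}→3  {8,9,10}→3
  4 left: {0,4,8,9}→1  {4,8,9,10}→4  {5,6,7,10}→1  {6,7,9,10}→4  {7,8,9,10}→6
  5 left: {0,4,8,9,10}→5  {3,5,6,7,10}→1  {4,7,8,9,10}→10  {5,6,7,9,10}→5  {6,7,8,9,10}→10
  6 left: {0,4,7,8,9,10}→15  {2,3,5,6,7,10}→1  {3,5,6,7,9,10}→6  {4,6,7,8,9,10}→20  {5,6,7,8,9,10}→15
  7 left: {0,4,6,7,8,9,10}→35  {1,2,3,5,6,7,10}→1  {2,3,5,6,7,9,10}→7  {3,5,6,7,8,9,10}→21  {4,5,6,7,8,9,10}→35
  8 left: {0,4,5,6,7,8,9,10}→70  {1,2,3,5,6,7,9,10}→8  {2,3,5,6,7,8,9,10}→28  {3,4,5,6,7,8,9,10}→56
  9 left: {0,3,4,5,6,7,8,9,10}→126  {1,2,3,5,6,7,8,9,10}→36  {2,3,4,5,6,7,8,9,10}→84
  placing 0:j first → 120 extensions
  placing 1:m first → 210 extensions
total linear extensions = 330

330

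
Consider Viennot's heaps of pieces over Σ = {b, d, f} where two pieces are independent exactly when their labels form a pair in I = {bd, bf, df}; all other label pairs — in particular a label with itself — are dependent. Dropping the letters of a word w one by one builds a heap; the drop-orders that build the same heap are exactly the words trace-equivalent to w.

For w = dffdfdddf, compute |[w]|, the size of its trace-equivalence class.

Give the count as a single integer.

126

piece 0:d — minimal
piece 1:f — minimal
piece 2:f rests on {1:f}
piece 3:d rests on {0:d}
piece 4:f rests on {2:f}
piece 5:d rests on {3:d}
piece 6:d rests on {5:d}
piece 7:d rests on {6:d}
piece 8:f rests on {4:f}
minimal pieces: {0:d, 1:f}
ways to finish when only these pieces remain (= sum over removing one remaining piece with nothing left below it):
  1 left: {7}→1  {8}→1
  2 left: {4,8}→1  {6,7}→1  {7,8}→2
  3 left: {2,4,8}→1  {4,7,8}→3  {5,6,7}→1  {6,7,8}→3
  4 left: {1,2,4,8}→1  {2,4,7,8}→4  {3,5,6,7}→1  {4,6,7,8}→6  {5,6,7,8}→4
  5 left: {0,3,5,6,7}→1  {1,2,4,7,8}→5  {2,4,6,7,8}→10  {3,5,6,7,8}→5  {4,5,6,7,8}→10
  6 left: {0,3,5,6,7,8}→6  {1,2,4,6,7,8}→15  {2,4,5,6,7,8}→20  {3,4,5,6,7,8}→15
  7 left: {0,3,4,5,6,7,8}→21  {1,2,4,5,6,7,8}→35  {2,3,4,5,6,7,8}→35
  placing 0:d first → 70 extensions
  placing 1:f first → 56 extensions
total linear extensions = 126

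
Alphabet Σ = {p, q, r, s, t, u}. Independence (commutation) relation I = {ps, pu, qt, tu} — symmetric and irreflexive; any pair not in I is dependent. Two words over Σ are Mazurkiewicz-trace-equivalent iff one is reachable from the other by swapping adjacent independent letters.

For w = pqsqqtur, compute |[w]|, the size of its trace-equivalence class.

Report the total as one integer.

#0=p has no predecessor
#1=q depends on [0:p]
#2=s depends on [1:q]
#3=q depends on [2:s]
#4=q depends on [3:q]
#5=t depends on [2:s]
#6=u depends on [4:q]
#7=r depends on [5:t, 6:u]
sources: [0:p]
N(rest) = Σ N(rest − s) over sources s of rest; N(one piece) = 1:
  size 1 → [7]=1
  size 2 → [5,7]=1  [6,7]=1
  size 3 → [4,6,7]=1  [5,6,7]=2
  size 4 → [3,4,6,7]=1  [4,5,6,7]=3
  size 5 → [3,4,5,6,7]=4
  size 6 → [2,3,4,5,6,7]=4
  first=0(p) contributes 4

4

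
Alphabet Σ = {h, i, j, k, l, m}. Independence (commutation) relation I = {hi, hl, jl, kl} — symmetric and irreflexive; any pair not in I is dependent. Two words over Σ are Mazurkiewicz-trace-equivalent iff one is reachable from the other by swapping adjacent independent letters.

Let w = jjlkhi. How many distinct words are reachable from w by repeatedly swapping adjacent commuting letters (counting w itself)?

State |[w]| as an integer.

9

piece 0:j — minimal
piece 1:j rests on {0:j}
piece 2:l — minimal
piece 3:k rests on {1:j}
piece 4:h rests on {3:k}
piece 5:i rests on {2:l, 3:k}
minimal pieces: {0:j, 2:l}
ways to finish when only these pieces remain (= sum over removing one remaining piece with nothing left below it):
  1 left: {4}→1  {5}→1
  2 left: {2,5}→1  {4,5}→2
  3 left: {2,4,5}→3  {3,4,5}→2
  4 left: {1,3,4,5}→2  {2,3,4,5}→5
  placing 0:j first → 7 extensions
  placing 2:l first → 2 extensions
total linear extensions = 9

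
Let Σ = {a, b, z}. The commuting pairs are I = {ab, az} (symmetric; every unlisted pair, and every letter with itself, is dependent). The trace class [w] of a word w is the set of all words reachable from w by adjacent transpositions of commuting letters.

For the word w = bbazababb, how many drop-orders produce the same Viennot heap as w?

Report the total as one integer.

84

piece 0:b — minimal
piece 1:b rests on {0:b}
piece 2:a — minimal
piece 3:z rests on {1:b}
piece 4:a rests on {2:a}
piece 5:b rests on {3:z}
piece 6:a rests on {4:a}
piece 7:b rests on {5:b}
piece 8:b rests on {7:b}
minimal pieces: {0:b, 2:a}
ways to finish when only these pieces remain (= sum over removing one remaining piece with nothing left below it):
  1 left: {6}→1  {8}→1
  2 left: {4,6}→1  {6,8}→2  {7,8}→1
  3 left: {2,4,6}→1  {4,6,8}→3  {5,7,8}→1  {6,7,8}→3
  4 left: {2,4,6,8}→4  {3,5,7,8}→1  {4,6,7,8}→6  {5,6,7,8}→4
  5 left: {1,3,5,7,8}→1  {2,4,6,7,8}→10  {3,5,6,7,8}→5  {4,5,6,7,8}→10
  6 left: {0,1,3,5,7,8}→1  {1,3,5,6,7,8}→6  {2,4,5,6,7,8}→20  {3,4,5,6,7,8}→15
  7 left: {0,1,3,5,6,7,8}→7  {1,3,4,5,6,7,8}→21  {2,3,4,5,6,7,8}→35
  placing 0:b first → 56 extensions
  placing 2:a first → 28 extensions
total linear extensions = 84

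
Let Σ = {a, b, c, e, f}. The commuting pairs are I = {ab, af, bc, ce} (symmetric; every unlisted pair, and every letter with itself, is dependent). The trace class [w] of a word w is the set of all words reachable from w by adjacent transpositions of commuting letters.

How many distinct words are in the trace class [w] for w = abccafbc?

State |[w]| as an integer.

22

drop 0:a onto floor
drop 1:b onto floor
drop 2:c onto {0:a}
drop 3:c onto {2:c}
drop 4:a onto {3:c}
drop 5:f onto {1:b, 3:c}
drop 6:b onto {5:f}
drop 7:c onto {4:a, 5:f}
ground layer = {0:a, 1:b}
drop-orders for the pieces not yet dropped (sum over which currently-grounded one goes next):
  1 to go: {6} 1  {7} 1
  2 to go: {4,7} 1  {6,7} 2
  3 to go: {4,6,7} 3  {5,6,7} 2
  4 to go: {1,5,6,7} 2  {4,5,6,7} 5
  5 to go: {1,4,5,6,7} 7  {3,4,5,6,7} 5
  6 to go: {1,3,4,5,6,7} 12  {2,3,4,5,6,7} 5
  if 0:a drops first: 17 orders
  if 1:b drops first: 5 orders
heap linearizations: 22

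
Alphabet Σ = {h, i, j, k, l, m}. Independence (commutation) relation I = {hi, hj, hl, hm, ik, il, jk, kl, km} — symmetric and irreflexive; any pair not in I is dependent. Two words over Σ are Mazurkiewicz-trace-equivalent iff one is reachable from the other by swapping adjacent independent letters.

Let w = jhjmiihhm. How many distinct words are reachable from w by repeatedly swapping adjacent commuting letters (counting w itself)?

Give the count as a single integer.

84

piece 0:j — minimal
piece 1:h — minimal
piece 2:j rests on {0:j}
piece 3:m rests on {2:j}
piece 4:i rests on {3:m}
piece 5:i rests on {4:i}
piece 6:h rests on {1:h}
piece 7:h rests on {6:h}
piece 8:m rests on {5:i}
minimal pieces: {0:j, 1:h}
ways to finish when only these pieces remain (= sum over removing one remaining piece with nothing left below it):
  1 left: {7}→1  {8}→1
  2 left: {5,8}→1  {6,7}→1  {7,8}→2
  3 left: {1,6,7}→1  {4,5,8}→1  {5,7,8}→3  {6,7,8}→3
  4 left: {1,6,7,8}→4  {3,4,5,8}→1  {4,5,7,8}→4  {5,6,7,8}→6
  5 left: {1,5,6,7,8}→10  {2,3,4,5,8}→1  {3,4,5,7,8}→5  {4,5,6,7,8}→10
  6 left: {0,2,3,4,5,8}→1  {1,4,5,6,7,8}→20  {2,3,4,5,7,8}→6  {3,4,5,6,7,8}→15
  7 left: {0,2,3,4,5,7,8}→7  {1,3,4,5,6,7,8}→35  {2,3,4,5,6,7,8}→21
  placing 0:j first → 56 extensions
  placing 1:h first → 28 extensions
total linear extensions = 84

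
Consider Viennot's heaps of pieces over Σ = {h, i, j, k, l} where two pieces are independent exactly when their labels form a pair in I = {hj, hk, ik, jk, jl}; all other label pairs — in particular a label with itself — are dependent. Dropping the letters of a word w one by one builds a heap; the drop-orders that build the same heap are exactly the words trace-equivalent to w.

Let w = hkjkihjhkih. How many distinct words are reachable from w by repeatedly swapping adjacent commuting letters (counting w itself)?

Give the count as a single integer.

990

piece 0:h — minimal
piece 1:k — minimal
piece 2:j — minimal
piece 3:k rests on {1:k}
piece 4:i rests on {0:h, 2:j}
piece 5:h rests on {4:i}
piece 6:j rests on {4:i}
piece 7:h rests on {5:h}
piece 8:k rests on {3:k}
piece 9:i rests on {6:j, 7:h}
piece 10:h rests on {9:i}
minimal pieces: {0:h, 1:k, 2:j}
ways to finish when only these pieces remain (= sum over removing one remaining piece with nothing left below it):
  1 left: {8}→1  {10}→1
  2 left: {3,8}→1  {8,10}→2  {9,10}→1
  3 left: {1,3,8}→1  {3,8,10}→3  {6,9,10}→1  {7,9,10}→1  {8,9,10}→3
  4 left: {1,3,8,10}→4  {3,8,9,10}→6  {5,7,9,10}→1  {6,7,9,10}→2  {6,8,9,10}→4  {7,8,9,10}→4
  5 left: {1,3,8,9,10}→10  {3,6,8,9,10}→10  {3,7,8,9,10}→10  {5,6,7,9,10}→3  {5,7,8,9,10}→5  {6,7,8,9,10}→10
  6 left: {1,3,6,8,9,10}→20  {1,3,7,8,9,10}→20  {3,5,7,8,9,10}→15  {3,6,7,8,9,10}→30  {4,5,6,7,9,10}→3  {5,6,7,8,9,10}→18
  7 left: {0,4,5,6,7,9,10}→3  {1,3,5,7,8,9,10}→35  {1,3,6,7,8,9,10}→70  {2,4,5,6,7,9,10}→3  {3,5,6,7,8,9,10}→63  {4,5,6,7,8,9,10}→21
  8 left: {0,2,4,5,6,7,9,10}→6  {0,4,5,6,7,8,9,10}→24  {1,3,5,6,7,8,9,10}→168  {2,4,5,6,7,8,9,10}→24  {3,4,5,6,7,8,9,10}→84
  9 left: {0,2,4,5,6,7,8,9,10}→54  {0,3,4,5,6,7,8,9,10}→108  {1,3,4,5,6,7,8,9,10}→252  {2,3,4,5,6,7,8,9,10}→108
  placing 0:h first → 360 extensions
  placing 1:k first → 270 extensions
  placing 2:j first → 360 extensions
total linear extensions = 990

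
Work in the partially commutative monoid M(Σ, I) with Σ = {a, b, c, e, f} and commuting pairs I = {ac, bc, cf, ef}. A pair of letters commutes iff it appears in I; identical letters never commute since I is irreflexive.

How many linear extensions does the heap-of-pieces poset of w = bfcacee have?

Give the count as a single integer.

10

0(b) covers ∅
1(f) covers 0:b
2(c) covers ∅
3(a) covers 1:f
4(c) covers 2:c
5(e) covers 3:a, 4:c
6(e) covers 5:e
floor of heap: 0:b, 2:c
completions by unplaced set U, small U first (add the entries for U minus each lowest piece of U):
  |U|=1: {6}:1
  |U|=2: {5,6}:1
  |U|=3: {3,5,6}:1  {4,5,6}:1
  |U|=4: {1,3,5,6}:1  {2,4,5,6}:1  {3,4,5,6}:2
  |U|=5: {0,1,3,5,6}:1  {1,3,4,5,6}:3  {2,3,4,5,6}:3
  start at 0(b): 6
  start at 2(c): 4
sum over floor = 10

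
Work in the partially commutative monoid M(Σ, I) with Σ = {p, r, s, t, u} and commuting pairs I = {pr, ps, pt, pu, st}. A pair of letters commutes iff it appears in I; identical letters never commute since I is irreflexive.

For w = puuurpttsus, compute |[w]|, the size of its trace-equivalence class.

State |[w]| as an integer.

drop 0:p onto floor
drop 1:u onto floor
drop 2:u onto {1:u}
drop 3:u onto {2:u}
drop 4:r onto {3:u}
drop 5:p onto {0:p}
drop 6:t onto {4:r}
drop 7:t onto {6:t}
drop 8:s onto {4:r}
drop 9:u onto {7:t, 8:s}
drop 10:s onto {9:u}
ground layer = {0:p, 1:u}
drop-orders for the pieces not yet dropped (sum over which currently-grounded one goes next):
  1 to go: {5} 1  {10} 1
  2 to go: {0,5} 1  {5,10} 2  {9,10} 1
  3 to go: {0,5,10} 3  {5,9,10} 3  {7,9,10} 1  {8,9,10} 1
  4 to go: {0,5,9,10} 6  {5,7,9,10} 4  {5,8,9,10} 4  {6,7,9,10} 1  {7,8,9,10} 2
  5 to go: {0,5,7,9,10} 10  {0,5,8,9,10} 10  {5,6,7,9,10} 5  {5,7,8,9,10} 10  {6,7,8,9,10} 3
  6 to go: {0,5,6,7,9,10} 15  {0,5,7,8,9,10} 30  {4,6,7,8,9,10} 3  {5,6,7,8,9,10} 18
  7 to go: {0,5,6,7,8,9,10} 63  {3,4,6,7,8,9,10} 3  {4,5,6,7,8,9,10} 21
  8 to go: {0,4,5,6,7,8,9,10} 84  {2,3,4,6,7,8,9,10} 3  {3,4,5,6,7,8,9,10} 24
  9 to go: {0,3,4,5,6,7,8,9,10} 108  {1,2,3,4,6,7,8,9,10} 3  {2,3,4,5,6,7,8,9,10} 27
  if 0:p drops first: 30 orders
  if 1:u drops first: 135 orders
heap linearizations: 165

165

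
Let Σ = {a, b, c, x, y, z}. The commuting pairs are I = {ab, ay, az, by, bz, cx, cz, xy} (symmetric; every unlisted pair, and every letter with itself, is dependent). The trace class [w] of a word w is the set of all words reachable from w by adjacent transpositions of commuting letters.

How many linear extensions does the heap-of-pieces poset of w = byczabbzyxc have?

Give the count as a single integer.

624

drop 0:b onto floor
drop 1:y onto floor
drop 2:c onto {0:b, 1:y}
drop 3:z onto {1:y}
drop 4:a onto {2:c}
drop 5:b onto {2:c}
drop 6:b onto {5:b}
drop 7:z onto {3:z}
drop 8:y onto {2:c, 7:z}
drop 9:x onto {4:a, 6:b, 7:z}
drop 10:c onto {4:a, 6:b, 8:y}
ground layer = {0:b, 1:y}
drop-orders for the pieces not yet dropped (sum over which currently-grounded one goes next):
  1 to go: {9} 1  {10} 1
  2 to go: {8,10} 1  {9,10} 2
  3 to go: {4,9,10} 2  {6,9,10} 2  {8,9,10} 3
  4 to go: {4,6,9,10} 4  {4,8,9,10} 5  {5,6,9,10} 2  {6,8,9,10} 5  {7,8,9,10} 3
  5 to go: {3,7,8,9,10} 3  {4,5,6,9,10} 6  {4,6,8,9,10} 14  {4,7,8,9,10} 8  {5,6,8,9,10} 7  {6,7,8,9,10} 8
  6 to go: {3,4,7,8,9,10} 11  {3,6,7,8,9,10} 11  {4,5,6,8,9,10} 27  {4,6,7,8,9,10} 30  {5,6,7,8,9,10} 15
  7 to go: {2,4,5,6,8,9,10} 27  {3,4,6,7,8,9,10} 52  {3,5,6,7,8,9,10} 26  {4,5,6,7,8,9,10} 72
  8 to go: {0,2,4,5,6,8,9,10} 27  {2,4,5,6,7,8,9,10} 99  {3,4,5,6,7,8,9,10} 150
  9 to go: {0,2,4,5,6,7,8,9,10} 126  {2,3,4,5,6,7,8,9,10} 249
  if 0:b drops first: 249 orders
  if 1:y drops first: 375 orders
heap linearizations: 624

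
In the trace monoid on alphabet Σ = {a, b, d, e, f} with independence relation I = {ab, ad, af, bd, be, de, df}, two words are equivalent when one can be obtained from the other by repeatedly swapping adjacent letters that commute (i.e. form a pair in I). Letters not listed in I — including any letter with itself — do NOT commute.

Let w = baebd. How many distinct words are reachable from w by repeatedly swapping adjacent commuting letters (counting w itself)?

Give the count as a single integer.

0(b) covers ∅
1(a) covers ∅
2(e) covers 1:a
3(b) covers 0:b
4(d) covers ∅
floor of heap: 0:b, 1:a, 4:d
completions by unplaced set U, small U first (add the entries for U minus each lowest piece of U):
  |U|=1: {2}:1  {3}:1  {4}:1
  |U|=2: {0,3}:1  {1,2}:1  {2,3}:2  {2,4}:2  {3,4}:2
  |U|=3: {0,2,3}:3  {0,3,4}:3  {1,2,3}:3  {1,2,4}:3  {2,3,4}:6
  start at 0(b): 12
  start at 1(a): 12
  start at 4(d): 6
sum over floor = 30

30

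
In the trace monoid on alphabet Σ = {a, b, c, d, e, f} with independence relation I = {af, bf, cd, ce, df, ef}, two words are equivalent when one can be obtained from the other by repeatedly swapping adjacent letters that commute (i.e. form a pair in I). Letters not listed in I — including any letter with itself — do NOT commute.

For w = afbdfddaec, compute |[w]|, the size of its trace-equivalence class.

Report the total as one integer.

drop 0:a onto floor
drop 1:f onto floor
drop 2:b onto {0:a}
drop 3:d onto {2:b}
drop 4:f onto {1:f}
drop 5:d onto {3:d}
drop 6:d onto {5:d}
drop 7:a onto {6:d}
drop 8:e onto {7:a}
drop 9:c onto {4:f, 7:a}
ground layer = {0:a, 1:f}
drop-orders for the pieces not yet dropped (sum over which currently-grounded one goes next):
  1 to go: {8} 1  {9} 1
  2 to go: {4,9} 1  {8,9} 2
  3 to go: {1,4,9} 1  {4,8,9} 3  {7,8,9} 2
  4 to go: {1,4,8,9} 4  {4,7,8,9} 5  {6,7,8,9} 2
  5 to go: {1,4,7,8,9} 9  {4,6,7,8,9} 7  {5,6,7,8,9} 2
  6 to go: {1,4,6,7,8,9} 16  {3,5,6,7,8,9} 2  {4,5,6,7,8,9} 9
  7 to go: {1,4,5,6,7,8,9} 25  {2,3,5,6,7,8,9} 2  {3,4,5,6,7,8,9} 11
  8 to go: {0,2,3,5,6,7,8,9} 2  {1,3,4,5,6,7,8,9} 36  {2,3,4,5,6,7,8,9} 13
  if 0:a drops first: 49 orders
  if 1:f drops first: 15 orders
heap linearizations: 64

64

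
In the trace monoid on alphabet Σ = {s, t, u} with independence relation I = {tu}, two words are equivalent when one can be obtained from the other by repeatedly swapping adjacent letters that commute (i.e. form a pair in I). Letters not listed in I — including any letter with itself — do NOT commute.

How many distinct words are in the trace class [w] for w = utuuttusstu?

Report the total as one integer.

0(u) covers ∅
1(t) covers ∅
2(u) covers 0:u
3(u) covers 2:u
4(t) covers 1:t
5(t) covers 4:t
6(u) covers 3:u
7(s) covers 5:t, 6:u
8(s) covers 7:s
9(t) covers 8:s
10(u) covers 8:s
floor of heap: 0:u, 1:t
completions by unplaced set U, small U first (add the entries for U minus each lowest piece of U):
  |U|=1: {9}:1  {10}:1
  |U|=2: {9,10}:2
  |U|=3: {8,9,10}:2
  |U|=4: {7,8,9,10}:2
  |U|=5: {5,7,8,9,10}:2  {6,7,8,9,10}:2
  |U|=6: {3,6,7,8,9,10}:2  {4,5,7,8,9,10}:2  {5,6,7,8,9,10}:4
  |U|=7: {1,4,5,7,8,9,10}:2  {2,3,6,7,8,9,10}:2  {3,5,6,7,8,9,10}:6  {4,5,6,7,8,9,10}:6
  |U|=8: {0,2,3,6,7,8,9,10}:2  {1,4,5,6,7,8,9,10}:8  {2,3,5,6,7,8,9,10}:8  {3,4,5,6,7,8,9,10}:12
  |U|=9: {0,2,3,5,6,7,8,9,10}:10  {1,3,4,5,6,7,8,9,10}:20  {2,3,4,5,6,7,8,9,10}:20
  start at 0(u): 40
  start at 1(t): 30
sum over floor = 70

70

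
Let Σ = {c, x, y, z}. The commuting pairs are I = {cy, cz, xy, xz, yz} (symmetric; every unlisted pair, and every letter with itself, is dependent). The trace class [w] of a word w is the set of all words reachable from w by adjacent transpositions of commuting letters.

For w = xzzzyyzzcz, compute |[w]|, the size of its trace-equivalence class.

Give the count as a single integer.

1260

piece 0:x — minimal
piece 1:z — minimal
piece 2:z rests on {1:z}
piece 3:z rests on {2:z}
piece 4:y — minimal
piece 5:y rests on {4:y}
piece 6:z rests on {3:z}
piece 7:z rests on {6:z}
piece 8:c rests on {0:x}
piece 9:z rests on {7:z}
minimal pieces: {0:x, 1:z, 4:y}
ways to finish when only these pieces remain (= sum over removing one remaining piece with nothing left below it):
  1 left: {5}→1  {8}→1  {9}→1
  2 left: {0,8}→1  {4,5}→1  {5,8}→2  {5,9}→2  {7,9}→1  {8,9}→2
  3 left: {0,5,8}→3  {0,8,9}→3  {4,5,8}→3  {4,5,9}→3  {5,7,9}→3  {5,8,9}→6  {6,7,9}→1  {7,8,9}→3
  4 left: {0,4,5,8}→6  {0,5,8,9}→12  {0,7,8,9}→6  {3,6,7,9}→1  {4,5,7,9}→6  {4,5,8,9}→12  {5,6,7,9}→4  {5,7,8,9}→12  {6,7,8,9}→4
  5 left: {0,4,5,8,9}→30  {0,5,7,8,9}→30  {0,6,7,8,9}→10  {2,3,6,7,9}→1  {3,5,6,7,9}→5  {3,6,7,8,9}→5  {4,5,6,7,9}→10  {4,5,7,8,9}→30  {5,6,7,8,9}→20
  6 left: {0,3,6,7,8,9}→15  {0,4,5,7,8,9}→90  {0,5,6,7,8,9}→60  {1,2,3,6,7,9}→1  {2,3,5,6,7,9}→6  {2,3,6,7,8,9}→6  {3,4,5,6,7,9}→15  {3,5,6,7,8,9}→30  {4,5,6,7,8,9}→60
  7 left: {0,2,3,6,7,8,9}→21  {0,3,5,6,7,8,9}→105  {0,4,5,6,7,8,9}→210  {1,2,3,5,6,7,9}→7  {1,2,3,6,7,8,9}→7  {2,3,4,5,6,7,9}→21  {2,3,5,6,7,8,9}→42  {3,4,5,6,7,8,9}→105
  8 left: {0,1,2,3,6,7,8,9}→28  {0,2,3,5,6,7,8,9}→168  {0,3,4,5,6,7,8,9}→420  {1,2,3,4,5,6,7,9}→28  {1,2,3,5,6,7,8,9}→56  {2,3,4,5,6,7,8,9}→168
  placing 0:x first → 252 extensions
  placing 1:z first → 756 extensions
  placing 4:y first → 252 extensions
total linear extensions = 1260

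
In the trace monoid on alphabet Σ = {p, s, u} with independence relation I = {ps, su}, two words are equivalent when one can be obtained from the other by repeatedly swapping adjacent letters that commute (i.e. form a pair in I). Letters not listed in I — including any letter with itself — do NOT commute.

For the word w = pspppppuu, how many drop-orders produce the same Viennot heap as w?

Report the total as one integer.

#0=p has no predecessor
#1=s has no predecessor
#2=p depends on [0:p]
#3=p depends on [2:p]
#4=p depends on [3:p]
#5=p depends on [4:p]
#6=p depends on [5:p]
#7=u depends on [6:p]
#8=u depends on [7:u]
sources: [0:p, 1:s]
N(rest) = Σ N(rest − s) over sources s of rest; N(one piece) = 1:
  size 1 → [1]=1  [8]=1
  size 2 → [1,8]=2  [7,8]=1
  size 3 → [1,7,8]=3  [6,7,8]=1
  size 4 → [1,6,7,8]=4  [5,6,7,8]=1
  size 5 → [1,5,6,7,8]=5  [4,5,6,7,8]=1
  size 6 → [1,4,5,6,7,8]=6  [3,4,5,6,7,8]=1
  size 7 → [1,3,4,5,6,7,8]=7  [2,3,4,5,6,7,8]=1
  first=0(p) contributes 8
  first=1(s) contributes 1
|[w]| = 9

9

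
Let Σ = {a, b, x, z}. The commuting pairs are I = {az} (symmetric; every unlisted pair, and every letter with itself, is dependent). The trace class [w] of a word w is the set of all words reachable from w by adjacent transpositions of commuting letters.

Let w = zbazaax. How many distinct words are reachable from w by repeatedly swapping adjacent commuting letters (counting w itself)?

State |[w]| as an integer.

#0=z has no predecessor
#1=b depends on [0:z]
#2=a depends on [1:b]
#3=z depends on [1:b]
#4=a depends on [2:a]
#5=a depends on [4:a]
#6=x depends on [3:z, 5:a]
sources: [0:z]
N(rest) = Σ N(rest − s) over sources s of rest; N(one piece) = 1:
  size 1 → [6]=1
  size 2 → [3,6]=1  [5,6]=1
  size 3 → [3,5,6]=2  [4,5,6]=1
  size 4 → [2,4,5,6]=1  [3,4,5,6]=3
  size 5 → [2,3,4,5,6]=4
  first=0(z) contributes 4

4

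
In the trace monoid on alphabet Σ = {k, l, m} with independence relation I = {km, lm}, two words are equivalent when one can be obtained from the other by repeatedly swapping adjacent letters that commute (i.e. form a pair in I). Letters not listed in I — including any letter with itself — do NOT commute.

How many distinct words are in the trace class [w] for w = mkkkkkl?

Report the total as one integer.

0(m) covers ∅
1(k) covers ∅
2(k) covers 1:k
3(k) covers 2:k
4(k) covers 3:k
5(k) covers 4:k
6(l) covers 5:k
floor of heap: 0:m, 1:k
completions by unplaced set U, small U first (add the entries for U minus each lowest piece of U):
  |U|=1: {0}:1  {6}:1
  |U|=2: {0,6}:2  {5,6}:1
  |U|=3: {0,5,6}:3  {4,5,6}:1
  |U|=4: {0,4,5,6}:4  {3,4,5,6}:1
  |U|=5: {0,3,4,5,6}:5  {2,3,4,5,6}:1
  start at 0(m): 1
  start at 1(k): 6
sum over floor = 7

7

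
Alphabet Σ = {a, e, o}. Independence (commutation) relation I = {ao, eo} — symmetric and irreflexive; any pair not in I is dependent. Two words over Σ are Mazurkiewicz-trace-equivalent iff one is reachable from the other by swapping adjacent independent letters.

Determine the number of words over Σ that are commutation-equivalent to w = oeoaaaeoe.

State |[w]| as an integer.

drop 0:o onto floor
drop 1:e onto floor
drop 2:o onto {0:o}
drop 3:a onto {1:e}
drop 4:a onto {3:a}
drop 5:a onto {4:a}
drop 6:e onto {5:a}
drop 7:o onto {2:o}
drop 8:e onto {6:e}
ground layer = {0:o, 1:e}
drop-orders for the pieces not yet dropped (sum over which currently-grounded one goes next):
  1 to go: {7} 1  {8} 1
  2 to go: {2,7} 1  {6,8} 1  {7,8} 2
  3 to go: {0,2,7} 1  {2,7,8} 3  {5,6,8} 1  {6,7,8} 3
  4 to go: {0,2,7,8} 4  {2,6,7,8} 6  {4,5,6,8} 1  {5,6,7,8} 4
  5 to go: {0,2,6,7,8} 10  {2,5,6,7,8} 10  {3,4,5,6,8} 1  {4,5,6,7,8} 5
  6 to go: {0,2,5,6,7,8} 20  {1,3,4,5,6,8} 1  {2,4,5,6,7,8} 15  {3,4,5,6,7,8} 6
  7 to go: {0,2,4,5,6,7,8} 35  {1,3,4,5,6,7,8} 7  {2,3,4,5,6,7,8} 21
  if 0:o drops first: 28 orders
  if 1:e drops first: 56 orders
heap linearizations: 84

84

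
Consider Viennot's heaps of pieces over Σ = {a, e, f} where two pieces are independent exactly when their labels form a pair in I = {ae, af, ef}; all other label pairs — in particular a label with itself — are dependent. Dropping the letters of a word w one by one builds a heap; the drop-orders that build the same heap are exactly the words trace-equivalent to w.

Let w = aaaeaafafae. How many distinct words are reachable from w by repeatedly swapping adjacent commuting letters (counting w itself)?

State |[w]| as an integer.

drop 0:a onto floor
drop 1:a onto {0:a}
drop 2:a onto {1:a}
drop 3:e onto floor
drop 4:a onto {2:a}
drop 5:a onto {4:a}
drop 6:f onto floor
drop 7:a onto {5:a}
drop 8:f onto {6:f}
drop 9:a onto {7:a}
drop 10:e onto {3:e}
ground layer = {0:a, 3:e, 6:f}
drop-orders for the pieces not yet dropped (sum over which currently-grounded one goes next):
  1 to go: {8} 1  {9} 1  {10} 1
  2 to go: {3,10} 1  {6,8} 1  {7,9} 1  {8,9} 2  {8,10} 2  {9,10} 2
  3 to go: {3,8,10} 3  {3,9,10} 3  {5,7,9} 1  {6,8,9} 3  {6,8,10} 3  {7,8,9} 3  {7,9,10} 3  {8,9,10} 6
  4 to go: {3,6,8,10} 6  {3,7,9,10} 6  {3,8,9,10} 12  {4,5,7,9} 1  {5,7,8,9} 4  {5,7,9,10} 4  {6,7,8,9} 6  {6,8,9,10} 12  {7,8,9,10} 12
  5 to go: {2,4,5,7,9} 1  {3,5,7,9,10} 10  {3,6,8,9,10} 30  {3,7,8,9,10} 30  {4,5,7,8,9} 5  {4,5,7,9,10} 5  {5,6,7,8,9} 10  {5,7,8,9,10} 20  {6,7,8,9,10} 30
  6 to go: {1,2,4,5,7,9} 1  {2,4,5,7,8,9} 6  {2,4,5,7,9,10} 6  {3,4,5,7,9,10} 15  {3,5,7,8,9,10} 60  {3,6,7,8,9,10} 90  {4,5,6,7,8,9} 15  {4,5,7,8,9,10} 30  {5,6,7,8,9,10} 60
  7 to go: {0,1,2,4,5,7,9} 1  {1,2,4,5,7,8,9} 7  {1,2,4,5,7,9,10} 7  {2,3,4,5,7,9,10} 21  {2,4,5,6,7,8,9} 21  {2,4,5,7,8,9,10} 42  {3,4,5,7,8,9,10} 105  {3,5,6,7,8,9,10} 210  {4,5,6,7,8,9,10} 105
  8 to go: {0,1,2,4,5,7,8,9} 8  {0,1,2,4,5,7,9,10} 8  {1,2,3,4,5,7,9,10} 28  {1,2,4,5,6,7,8,9} 28  {1,2,4,5,7,8,9,10} 56  {2,3,4,5,7,8,9,10} 168  {2,4,5,6,7,8,9,10} 168  {3,4,5,6,7,8,9,10} 420
  9 to go: {0,1,2,3,4,5,7,9,10} 36  {0,1,2,4,5,6,7,8,9} 36  {0,1,2,4,5,7,8,9,10} 72  {1,2,3,4,5,7,8,9,10} 252  {1,2,4,5,6,7,8,9,10} 252  {2,3,4,5,6,7,8,9,10} 756
  if 0:a drops first: 1260 orders
  if 3:e drops first: 360 orders
  if 6:f drops first: 360 orders
heap linearizations: 1980

1980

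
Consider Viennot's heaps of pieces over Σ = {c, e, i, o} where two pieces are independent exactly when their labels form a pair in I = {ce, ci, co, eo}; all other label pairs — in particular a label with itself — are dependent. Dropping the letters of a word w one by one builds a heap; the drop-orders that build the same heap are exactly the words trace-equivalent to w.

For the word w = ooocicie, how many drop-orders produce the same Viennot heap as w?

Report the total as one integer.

28

0(o) covers ∅
1(o) covers 0:o
2(o) covers 1:o
3(c) covers ∅
4(i) covers 2:o
5(c) covers 3:c
6(i) covers 4:i
7(e) covers 6:i
floor of heap: 0:o, 3:c
completions by unplaced set U, small U first (add the entries for U minus each lowest piece of U):
  |U|=1: {5}:1  {7}:1
  |U|=2: {3,5}:1  {5,7}:2  {6,7}:1
  |U|=3: {3,5,7}:3  {4,6,7}:1  {5,6,7}:3
  |U|=4: {2,4,6,7}:1  {3,5,6,7}:6  {4,5,6,7}:4
  |U|=5: {1,2,4,6,7}:1  {2,4,5,6,7}:5  {3,4,5,6,7}:10
  |U|=6: {0,1,2,4,6,7}:1  {1,2,4,5,6,7}:6  {2,3,4,5,6,7}:15
  start at 0(o): 21
  start at 3(c): 7
sum over floor = 28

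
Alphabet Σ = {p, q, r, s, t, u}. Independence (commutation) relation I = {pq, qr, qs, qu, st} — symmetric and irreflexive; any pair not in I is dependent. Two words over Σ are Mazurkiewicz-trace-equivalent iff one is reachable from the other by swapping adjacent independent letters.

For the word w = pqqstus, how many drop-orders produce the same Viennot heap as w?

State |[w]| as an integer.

9

0(p) covers ∅
1(q) covers ∅
2(q) covers 1:q
3(s) covers 0:p
4(t) covers 0:p, 2:q
5(u) covers 3:s, 4:t
6(s) covers 5:u
floor of heap: 0:p, 1:q
completions by unplaced set U, small U first (add the entries for U minus each lowest piece of U):
  |U|=1: {6}:1
  |U|=2: {5,6}:1
  |U|=3: {3,5,6}:1  {4,5,6}:1
  |U|=4: {2,4,5,6}:1  {3,4,5,6}:2
  |U|=5: {0,3,4,5,6}:2  {1,2,4,5,6}:1  {2,3,4,5,6}:3
  start at 0(p): 4
  start at 1(q): 5
sum over floor = 9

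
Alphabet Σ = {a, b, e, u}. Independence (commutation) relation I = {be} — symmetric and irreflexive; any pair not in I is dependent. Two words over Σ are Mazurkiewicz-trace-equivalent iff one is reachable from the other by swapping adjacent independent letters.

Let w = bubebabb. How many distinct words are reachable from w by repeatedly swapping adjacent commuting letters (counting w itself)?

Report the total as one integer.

3

#0=b has no predecessor
#1=u depends on [0:b]
#2=b depends on [1:u]
#3=e depends on [1:u]
#4=b depends on [2:b]
#5=a depends on [3:e, 4:b]
#6=b depends on [5:a]
#7=b depends on [6:b]
sources: [0:b]
N(rest) = Σ N(rest − s) over sources s of rest; N(one piece) = 1:
  size 1 → [7]=1
  size 2 → [6,7]=1
  size 3 → [5,6,7]=1
  size 4 → [3,5,6,7]=1  [4,5,6,7]=1
  size 5 → [2,4,5,6,7]=1  [3,4,5,6,7]=2
  size 6 → [2,3,4,5,6,7]=3
  first=0(b) contributes 3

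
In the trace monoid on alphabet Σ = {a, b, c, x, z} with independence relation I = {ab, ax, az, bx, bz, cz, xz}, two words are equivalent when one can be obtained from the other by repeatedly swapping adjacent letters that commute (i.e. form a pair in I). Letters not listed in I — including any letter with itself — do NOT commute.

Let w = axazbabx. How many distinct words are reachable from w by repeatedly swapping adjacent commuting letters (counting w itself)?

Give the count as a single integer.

#0=a has no predecessor
#1=x has no predecessor
#2=a depends on [0:a]
#3=z has no predecessor
#4=b has no predecessor
#5=a depends on [2:a]
#6=b depends on [4:b]
#7=x depends on [1:x]
sources: [0:a, 1:x, 3:z, 4:b]
N(rest) = Σ N(rest − s) over sources s of rest; N(one piece) = 1:
  size 1 → [3]=1  [5]=1  [6]=1  [7]=1
  size 2 → [1,7]=1  [2,5]=1  [3,5]=2  [3,6]=2  [3,7]=2  [4,6]=1  [5,6]=2  [5,7]=2  [6,7]=2
  size 3 → [0,2,5]=1  [1,3,7]=3  [1,5,7]=3  [1,6,7]=3  [2,3,5]=3  [2,5,6]=3  [2,5,7]=3  [3,4,6]=3  [3,5,6]=6  [3,5,7]=6  [3,6,7]=6  [4,5,6]=3  [4,6,7]=3  [5,6,7]=6
  size 4 → [0,2,3,5]=4  [0,2,5,6]=4  [0,2,5,7]=4  [1,2,5,7]=6  [1,3,5,7]=12  [1,3,6,7]=12  [1,4,6,7]=6  [1,5,6,7]=12  [2,3,5,6]=12  [2,3,5,7]=12  [2,4,5,6]=6  [2,5,6,7]=12  [3,4,5,6]=12  [3,4,6,7]=12  [3,5,6,7]=24  [4,5,6,7]=12
  size 5 → [0,1,2,5,7]=10  [0,2,3,5,6]=20  [0,2,3,5,7]=20  [0,2,4,5,6]=10  [0,2,5,6,7]=20  [1,2,3,5,7]=30  [1,2,5,6,7]=30  [1,3,4,6,7]=30  [1,3,5,6,7]=60  [1,4,5,6,7]=30  [2,3,4,5,6]=30  [2,3,5,6,7]=60  [2,4,5,6,7]=30  [3,4,5,6,7]=60
  size 6 → [0,1,2,3,5,7]=60  [0,1,2,5,6,7]=60  [0,2,3,4,5,6]=60  [0,2,3,5,6,7]=120  [0,2,4,5,6,7]=60  [1,2,3,5,6,7]=180  [1,2,4,5,6,7]=90  [1,3,4,5,6,7]=180  [2,3,4,5,6,7]=180
  first=0(a) contributes 630
  first=1(x) contributes 420
  first=3(z) contributes 210
  first=4(b) contributes 420
|[w]| = 1680

1680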